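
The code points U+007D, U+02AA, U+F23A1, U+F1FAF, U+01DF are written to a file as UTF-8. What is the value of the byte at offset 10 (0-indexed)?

U+007D → 1-byte form 7D at offsets 0–0.
U+02AA → 2-byte form CA AA at offsets 1–2.
U+F23A1 → 4-byte form F3 B2 8E A1 at offsets 3–6.
U+F1FAF → 4-byte form F3 B1 BE AF at offsets 7–10.
Offset 10 falls in char 4's range; it's byte 4 of F3 B1 BE AF = 0xAF.

0xAF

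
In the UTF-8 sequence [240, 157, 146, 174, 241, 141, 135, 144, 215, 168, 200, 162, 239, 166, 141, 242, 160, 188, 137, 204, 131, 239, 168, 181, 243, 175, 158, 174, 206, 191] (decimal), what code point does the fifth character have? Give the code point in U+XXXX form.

U+F98D

Offset 0: leading byte 0xF0 = 11110000 → 4-byte char #1 = F0 9D 92 AE.
Offset 4: leading byte 0xF1 = 11110001 → 4-byte char #2 = F1 8D 87 90.
Offset 8: leading byte 0xD7 = 11010111 → 2-byte char #3 = D7 A8.
Offset 10: leading byte 0xC8 = 11001000 → 2-byte char #4 = C8 A2.
Offset 12: leading byte 0xEF = 11101111 → 3-byte char #5 = EF A6 8D.
Leading byte 0xEF = 11101111 matches 1110xxxx → 3-byte sequence.
Byte 1: 0xEF = 11101111, payload 1111 (4 bits).
Byte 2: 0xA6 = 10100110 (10xxxxxx ✓), payload 100110.
Byte 3: 0x8D = 10001101 (10xxxxxx ✓), payload 001101.
Concatenate: 1111100110001101 = 0xF98D (16 bits → U+F98D).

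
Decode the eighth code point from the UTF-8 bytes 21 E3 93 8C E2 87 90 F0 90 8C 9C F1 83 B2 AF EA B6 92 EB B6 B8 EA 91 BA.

U+A47A

Offset 0: leading byte 0x21 = 00100001 → 1-byte char #1 = 21.
Offset 1: leading byte 0xE3 = 11100011 → 3-byte char #2 = E3 93 8C.
Offset 4: leading byte 0xE2 = 11100010 → 3-byte char #3 = E2 87 90.
Offset 7: leading byte 0xF0 = 11110000 → 4-byte char #4 = F0 90 8C 9C.
Offset 11: leading byte 0xF1 = 11110001 → 4-byte char #5 = F1 83 B2 AF.
Offset 15: leading byte 0xEA = 11101010 → 3-byte char #6 = EA B6 92.
Offset 18: leading byte 0xEB = 11101011 → 3-byte char #7 = EB B6 B8.
Offset 21: leading byte 0xEA = 11101010 → 3-byte char #8 = EA 91 BA.
Leading byte 0xEA = 11101010 matches 1110xxxx → 3-byte sequence.
Byte 1: 0xEA = 11101010, payload 1010 (4 bits).
Byte 2: 0x91 = 10010001 (10xxxxxx ✓), payload 010001.
Byte 3: 0xBA = 10111010 (10xxxxxx ✓), payload 111010.
Concatenate: 1010010001111010 = 0xA47A (16 bits → U+A47A).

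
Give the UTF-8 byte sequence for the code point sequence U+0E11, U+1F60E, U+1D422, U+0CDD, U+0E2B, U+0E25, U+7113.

E0 B8 91 F0 9F 98 8E F0 9D 90 A2 E0 B3 9D E0 B8 AB E0 B8 A5 E7 84 93

U+0E11: 3-byte form → E0 B8 91.
U+1F60E: 4-byte form → F0 9F 98 8E.
U+1D422: 4-byte form → F0 9D 90 A2.
U+0CDD: 3-byte form → E0 B3 9D.
U+0E2B: 3-byte form → E0 B8 AB.
U+0E25: 3-byte form → E0 B8 A5.
U+7113: 3-byte form → E7 84 93.
Concatenated (23 bytes): E0 B8 91 F0 9F 98 8E F0 9D 90 A2 E0 B3 9D E0 B8 AB E0 B8 A5 E7 84 93.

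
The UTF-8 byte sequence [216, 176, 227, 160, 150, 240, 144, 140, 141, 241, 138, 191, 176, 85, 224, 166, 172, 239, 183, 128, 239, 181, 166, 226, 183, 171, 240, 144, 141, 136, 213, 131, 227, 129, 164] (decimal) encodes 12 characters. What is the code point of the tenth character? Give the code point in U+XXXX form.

U+10348

Offset 0: leading byte 0xD8 = 11011000 → 2-byte char #1 = D8 B0.
Offset 2: leading byte 0xE3 = 11100011 → 3-byte char #2 = E3 A0 96.
Offset 5: leading byte 0xF0 = 11110000 → 4-byte char #3 = F0 90 8C 8D.
Offset 9: leading byte 0xF1 = 11110001 → 4-byte char #4 = F1 8A BF B0.
Offset 13: leading byte 0x55 = 01010101 → 1-byte char #5 = 55.
Offset 14: leading byte 0xE0 = 11100000 → 3-byte char #6 = E0 A6 AC.
Offset 17: leading byte 0xEF = 11101111 → 3-byte char #7 = EF B7 80.
Offset 20: leading byte 0xEF = 11101111 → 3-byte char #8 = EF B5 A6.
Offset 23: leading byte 0xE2 = 11100010 → 3-byte char #9 = E2 B7 AB.
Offset 26: leading byte 0xF0 = 11110000 → 4-byte char #10 = F0 90 8D 88.
Leading byte 0xF0 = 11110000 matches 11110xxx → 4-byte sequence.
Byte 1: 0xF0 = 11110000, payload 000 (3 bits).
Byte 2: 0x90 = 10010000 (10xxxxxx ✓), payload 010000.
Byte 3: 0x8D = 10001101 (10xxxxxx ✓), payload 001101.
Byte 4: 0x88 = 10001000 (10xxxxxx ✓), payload 001000.
Concatenate: 000010000001101001000 = 0x10348 (21 bits → U+10348).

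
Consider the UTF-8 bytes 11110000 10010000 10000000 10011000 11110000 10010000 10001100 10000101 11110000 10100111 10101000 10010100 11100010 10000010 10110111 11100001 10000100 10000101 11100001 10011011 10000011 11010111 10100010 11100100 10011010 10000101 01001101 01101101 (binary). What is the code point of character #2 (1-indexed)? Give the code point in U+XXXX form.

Offset 0: leading byte 0xF0 = 11110000 → 4-byte char #1 = F0 90 80 98.
Offset 4: leading byte 0xF0 = 11110000 → 4-byte char #2 = F0 90 8C 85.
Leading byte 0xF0 = 11110000 matches 11110xxx → 4-byte sequence.
Byte 1: 0xF0 = 11110000, payload 000 (3 bits).
Byte 2: 0x90 = 10010000 (10xxxxxx ✓), payload 010000.
Byte 3: 0x8C = 10001100 (10xxxxxx ✓), payload 001100.
Byte 4: 0x85 = 10000101 (10xxxxxx ✓), payload 000101.
Concatenate: 000010000001100000101 = 0x10305 (21 bits → U+10305).

U+10305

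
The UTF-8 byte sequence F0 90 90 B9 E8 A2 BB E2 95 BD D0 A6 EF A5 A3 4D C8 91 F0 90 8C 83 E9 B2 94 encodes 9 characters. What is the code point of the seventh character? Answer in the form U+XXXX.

U+0211

Offset 0: leading byte 0xF0 = 11110000 → 4-byte char #1 = F0 90 90 B9.
Offset 4: leading byte 0xE8 = 11101000 → 3-byte char #2 = E8 A2 BB.
Offset 7: leading byte 0xE2 = 11100010 → 3-byte char #3 = E2 95 BD.
Offset 10: leading byte 0xD0 = 11010000 → 2-byte char #4 = D0 A6.
Offset 12: leading byte 0xEF = 11101111 → 3-byte char #5 = EF A5 A3.
Offset 15: leading byte 0x4D = 01001101 → 1-byte char #6 = 4D.
Offset 16: leading byte 0xC8 = 11001000 → 2-byte char #7 = C8 91.
Leading byte 0xC8 = 11001000 matches 110xxxxx → 2-byte sequence.
Byte 1: 0xC8 = 11001000, payload 01000 (5 bits).
Byte 2: 0x91 = 10010001 (10xxxxxx ✓), payload 010001.
Concatenate: 01000010001 = 0x211 (11 bits → U+0211).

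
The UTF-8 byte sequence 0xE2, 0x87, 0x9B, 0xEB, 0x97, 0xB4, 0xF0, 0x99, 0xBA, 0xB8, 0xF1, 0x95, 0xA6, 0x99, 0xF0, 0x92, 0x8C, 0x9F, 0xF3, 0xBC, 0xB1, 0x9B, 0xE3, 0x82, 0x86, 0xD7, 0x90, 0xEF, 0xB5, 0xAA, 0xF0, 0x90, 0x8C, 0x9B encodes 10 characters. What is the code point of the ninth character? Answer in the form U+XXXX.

U+FD6A

Offset 0: leading byte 0xE2 = 11100010 → 3-byte char #1 = E2 87 9B.
Offset 3: leading byte 0xEB = 11101011 → 3-byte char #2 = EB 97 B4.
Offset 6: leading byte 0xF0 = 11110000 → 4-byte char #3 = F0 99 BA B8.
Offset 10: leading byte 0xF1 = 11110001 → 4-byte char #4 = F1 95 A6 99.
Offset 14: leading byte 0xF0 = 11110000 → 4-byte char #5 = F0 92 8C 9F.
Offset 18: leading byte 0xF3 = 11110011 → 4-byte char #6 = F3 BC B1 9B.
Offset 22: leading byte 0xE3 = 11100011 → 3-byte char #7 = E3 82 86.
Offset 25: leading byte 0xD7 = 11010111 → 2-byte char #8 = D7 90.
Offset 27: leading byte 0xEF = 11101111 → 3-byte char #9 = EF B5 AA.
Leading byte 0xEF = 11101111 matches 1110xxxx → 3-byte sequence.
Byte 1: 0xEF = 11101111, payload 1111 (4 bits).
Byte 2: 0xB5 = 10110101 (10xxxxxx ✓), payload 110101.
Byte 3: 0xAA = 10101010 (10xxxxxx ✓), payload 101010.
Concatenate: 1111110101101010 = 0xFD6A (16 bits → U+FD6A).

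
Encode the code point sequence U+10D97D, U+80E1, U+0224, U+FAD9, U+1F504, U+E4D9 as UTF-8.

U+10D97D: 4-byte form → F4 8D A5 BD.
U+80E1: 3-byte form → E8 83 A1.
U+0224: 2-byte form → C8 A4.
U+FAD9: 3-byte form → EF AB 99.
U+1F504: 4-byte form → F0 9F 94 84.
U+E4D9: 3-byte form → EE 93 99.
Concatenated (19 bytes): F4 8D A5 BD E8 83 A1 C8 A4 EF AB 99 F0 9F 94 84 EE 93 99.

F4 8D A5 BD E8 83 A1 C8 A4 EF AB 99 F0 9F 94 84 EE 93 99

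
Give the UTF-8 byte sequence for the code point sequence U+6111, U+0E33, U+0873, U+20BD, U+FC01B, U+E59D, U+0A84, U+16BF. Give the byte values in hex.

U+6111: 3-byte form → E6 84 91.
U+0E33: 3-byte form → E0 B8 B3.
U+0873: 3-byte form → E0 A1 B3.
U+20BD: 3-byte form → E2 82 BD.
U+FC01B: 4-byte form → F3 BC 80 9B.
U+E59D: 3-byte form → EE 96 9D.
U+0A84: 3-byte form → E0 AA 84.
U+16BF: 3-byte form → E1 9A BF.
Concatenated (25 bytes): E6 84 91 E0 B8 B3 E0 A1 B3 E2 82 BD F3 BC 80 9B EE 96 9D E0 AA 84 E1 9A BF.

E6 84 91 E0 B8 B3 E0 A1 B3 E2 82 BD F3 BC 80 9B EE 96 9D E0 AA 84 E1 9A BF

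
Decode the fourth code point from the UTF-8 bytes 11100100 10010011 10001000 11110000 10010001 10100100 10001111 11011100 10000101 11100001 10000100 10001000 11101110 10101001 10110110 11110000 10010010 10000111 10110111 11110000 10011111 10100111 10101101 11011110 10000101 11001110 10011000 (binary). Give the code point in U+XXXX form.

Offset 0: leading byte 0xE4 = 11100100 → 3-byte char #1 = E4 93 88.
Offset 3: leading byte 0xF0 = 11110000 → 4-byte char #2 = F0 91 A4 8F.
Offset 7: leading byte 0xDC = 11011100 → 2-byte char #3 = DC 85.
Offset 9: leading byte 0xE1 = 11100001 → 3-byte char #4 = E1 84 88.
Leading byte 0xE1 = 11100001 matches 1110xxxx → 3-byte sequence.
Byte 1: 0xE1 = 11100001, payload 0001 (4 bits).
Byte 2: 0x84 = 10000100 (10xxxxxx ✓), payload 000100.
Byte 3: 0x88 = 10001000 (10xxxxxx ✓), payload 001000.
Concatenate: 0001000100001000 = 0x1108 (16 bits → U+1108).

U+1108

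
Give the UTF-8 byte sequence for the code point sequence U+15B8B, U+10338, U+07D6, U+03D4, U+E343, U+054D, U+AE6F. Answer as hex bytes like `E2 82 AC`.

U+15B8B: 4-byte form → F0 95 AE 8B.
U+10338: 4-byte form → F0 90 8C B8.
U+07D6: 2-byte form → DF 96.
U+03D4: 2-byte form → CF 94.
U+E343: 3-byte form → EE 8D 83.
U+054D: 2-byte form → D5 8D.
U+AE6F: 3-byte form → EA B9 AF.
Concatenated (20 bytes): F0 95 AE 8B F0 90 8C B8 DF 96 CF 94 EE 8D 83 D5 8D EA B9 AF.

F0 95 AE 8B F0 90 8C B8 DF 96 CF 94 EE 8D 83 D5 8D EA B9 AF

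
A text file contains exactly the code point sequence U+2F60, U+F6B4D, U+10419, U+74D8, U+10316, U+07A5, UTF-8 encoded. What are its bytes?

U+2F60: 3-byte form → E2 BD A0.
U+F6B4D: 4-byte form → F3 B6 AD 8D.
U+10419: 4-byte form → F0 90 90 99.
U+74D8: 3-byte form → E7 93 98.
U+10316: 4-byte form → F0 90 8C 96.
U+07A5: 2-byte form → DE A5.
Concatenated (20 bytes): E2 BD A0 F3 B6 AD 8D F0 90 90 99 E7 93 98 F0 90 8C 96 DE A5.

E2 BD A0 F3 B6 AD 8D F0 90 90 99 E7 93 98 F0 90 8C 96 DE A5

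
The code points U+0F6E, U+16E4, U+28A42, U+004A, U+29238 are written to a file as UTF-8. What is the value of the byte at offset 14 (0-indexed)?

0xB8

U+0F6E → 3-byte form E0 BD AE at offsets 0–2.
U+16E4 → 3-byte form E1 9B A4 at offsets 3–5.
U+28A42 → 4-byte form F0 A8 A9 82 at offsets 6–9.
U+004A → 1-byte form 4A at offsets 10–10.
U+29238 → 4-byte form F0 A9 88 B8 at offsets 11–14.
Offset 14 falls in char 5's range; it's byte 4 of F0 A9 88 B8 = 0xB8.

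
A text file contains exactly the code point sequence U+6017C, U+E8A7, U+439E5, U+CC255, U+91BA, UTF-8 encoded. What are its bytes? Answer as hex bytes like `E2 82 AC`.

F1 A0 85 BC EE A2 A7 F1 83 A7 A5 F3 8C 89 95 E9 86 BA

U+6017C: 4-byte form → F1 A0 85 BC.
U+E8A7: 3-byte form → EE A2 A7.
U+439E5: 4-byte form → F1 83 A7 A5.
U+CC255: 4-byte form → F3 8C 89 95.
U+91BA: 3-byte form → E9 86 BA.
Concatenated (18 bytes): F1 A0 85 BC EE A2 A7 F1 83 A7 A5 F3 8C 89 95 E9 86 BA.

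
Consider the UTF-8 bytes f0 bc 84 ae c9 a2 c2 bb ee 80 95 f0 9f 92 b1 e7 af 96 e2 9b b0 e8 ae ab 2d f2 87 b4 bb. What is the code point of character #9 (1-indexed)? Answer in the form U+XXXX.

U+002D

Offset 0: leading byte 0xF0 = 11110000 → 4-byte char #1 = F0 BC 84 AE.
Offset 4: leading byte 0xC9 = 11001001 → 2-byte char #2 = C9 A2.
Offset 6: leading byte 0xC2 = 11000010 → 2-byte char #3 = C2 BB.
Offset 8: leading byte 0xEE = 11101110 → 3-byte char #4 = EE 80 95.
Offset 11: leading byte 0xF0 = 11110000 → 4-byte char #5 = F0 9F 92 B1.
Offset 15: leading byte 0xE7 = 11100111 → 3-byte char #6 = E7 AF 96.
Offset 18: leading byte 0xE2 = 11100010 → 3-byte char #7 = E2 9B B0.
Offset 21: leading byte 0xE8 = 11101000 → 3-byte char #8 = E8 AE AB.
Offset 24: leading byte 0x2D = 00101101 → 1-byte char #9 = 2D.
Leading byte 0x2D = 00101101 matches 0xxxxxxx → 1-byte sequence.
Byte 1: 0x2D = 00101101, payload 0101101 (7 bits).
Concatenate: 0101101 = 0x2D (7 bits → U+002D).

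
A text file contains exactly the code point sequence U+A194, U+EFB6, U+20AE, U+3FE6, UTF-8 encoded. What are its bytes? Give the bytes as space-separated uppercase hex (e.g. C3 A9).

U+A194: 3-byte form → EA 86 94.
U+EFB6: 3-byte form → EE BE B6.
U+20AE: 3-byte form → E2 82 AE.
U+3FE6: 3-byte form → E3 BF A6.
Concatenated (12 bytes): EA 86 94 EE BE B6 E2 82 AE E3 BF A6.

EA 86 94 EE BE B6 E2 82 AE E3 BF A6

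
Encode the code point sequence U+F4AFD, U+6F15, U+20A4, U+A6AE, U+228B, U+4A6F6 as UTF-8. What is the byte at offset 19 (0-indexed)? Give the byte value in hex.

0xB6

U+F4AFD → 4-byte form F3 B4 AB BD at offsets 0–3.
U+6F15 → 3-byte form E6 BC 95 at offsets 4–6.
U+20A4 → 3-byte form E2 82 A4 at offsets 7–9.
U+A6AE → 3-byte form EA 9A AE at offsets 10–12.
U+228B → 3-byte form E2 8A 8B at offsets 13–15.
U+4A6F6 → 4-byte form F1 8A 9B B6 at offsets 16–19.
Offset 19 falls in char 6's range; it's byte 4 of F1 8A 9B B6 = 0xB6.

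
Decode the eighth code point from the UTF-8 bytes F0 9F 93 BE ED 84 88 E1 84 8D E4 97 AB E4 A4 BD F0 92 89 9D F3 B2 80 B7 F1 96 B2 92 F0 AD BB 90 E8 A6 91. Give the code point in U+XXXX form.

U+56C92

Offset 0: leading byte 0xF0 = 11110000 → 4-byte char #1 = F0 9F 93 BE.
Offset 4: leading byte 0xED = 11101101 → 3-byte char #2 = ED 84 88.
Offset 7: leading byte 0xE1 = 11100001 → 3-byte char #3 = E1 84 8D.
Offset 10: leading byte 0xE4 = 11100100 → 3-byte char #4 = E4 97 AB.
Offset 13: leading byte 0xE4 = 11100100 → 3-byte char #5 = E4 A4 BD.
Offset 16: leading byte 0xF0 = 11110000 → 4-byte char #6 = F0 92 89 9D.
Offset 20: leading byte 0xF3 = 11110011 → 4-byte char #7 = F3 B2 80 B7.
Offset 24: leading byte 0xF1 = 11110001 → 4-byte char #8 = F1 96 B2 92.
Leading byte 0xF1 = 11110001 matches 11110xxx → 4-byte sequence.
Byte 1: 0xF1 = 11110001, payload 001 (3 bits).
Byte 2: 0x96 = 10010110 (10xxxxxx ✓), payload 010110.
Byte 3: 0xB2 = 10110010 (10xxxxxx ✓), payload 110010.
Byte 4: 0x92 = 10010010 (10xxxxxx ✓), payload 010010.
Concatenate: 001010110110010010010 = 0x56C92 (21 bits → U+56C92).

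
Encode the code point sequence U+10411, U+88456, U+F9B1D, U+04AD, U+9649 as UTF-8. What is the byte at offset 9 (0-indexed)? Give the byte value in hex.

U+10411 → 4-byte form F0 90 90 91 at offsets 0–3.
U+88456 → 4-byte form F2 88 91 96 at offsets 4–7.
U+F9B1D → 4-byte form F3 B9 AC 9D at offsets 8–11.
Offset 9 falls in char 3's range; it's byte 2 of F3 B9 AC 9D = 0xB9.

0xB9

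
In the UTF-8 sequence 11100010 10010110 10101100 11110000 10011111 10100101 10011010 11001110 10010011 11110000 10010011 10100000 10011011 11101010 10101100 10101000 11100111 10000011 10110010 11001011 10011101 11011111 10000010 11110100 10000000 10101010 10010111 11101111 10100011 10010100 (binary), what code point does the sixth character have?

U+70F2

Offset 0: leading byte 0xE2 = 11100010 → 3-byte char #1 = E2 96 AC.
Offset 3: leading byte 0xF0 = 11110000 → 4-byte char #2 = F0 9F A5 9A.
Offset 7: leading byte 0xCE = 11001110 → 2-byte char #3 = CE 93.
Offset 9: leading byte 0xF0 = 11110000 → 4-byte char #4 = F0 93 A0 9B.
Offset 13: leading byte 0xEA = 11101010 → 3-byte char #5 = EA AC A8.
Offset 16: leading byte 0xE7 = 11100111 → 3-byte char #6 = E7 83 B2.
Leading byte 0xE7 = 11100111 matches 1110xxxx → 3-byte sequence.
Byte 1: 0xE7 = 11100111, payload 0111 (4 bits).
Byte 2: 0x83 = 10000011 (10xxxxxx ✓), payload 000011.
Byte 3: 0xB2 = 10110010 (10xxxxxx ✓), payload 110010.
Concatenate: 0111000011110010 = 0x70F2 (16 bits → U+70F2).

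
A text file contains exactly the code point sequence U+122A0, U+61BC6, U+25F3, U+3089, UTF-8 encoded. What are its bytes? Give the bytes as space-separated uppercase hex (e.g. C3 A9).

U+122A0: 4-byte form → F0 92 8A A0.
U+61BC6: 4-byte form → F1 A1 AF 86.
U+25F3: 3-byte form → E2 97 B3.
U+3089: 3-byte form → E3 82 89.
Concatenated (14 bytes): F0 92 8A A0 F1 A1 AF 86 E2 97 B3 E3 82 89.

F0 92 8A A0 F1 A1 AF 86 E2 97 B3 E3 82 89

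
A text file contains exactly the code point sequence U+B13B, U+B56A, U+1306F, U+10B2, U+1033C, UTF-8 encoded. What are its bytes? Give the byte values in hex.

EB 84 BB EB 95 AA F0 93 81 AF E1 82 B2 F0 90 8C BC

U+B13B: 3-byte form → EB 84 BB.
U+B56A: 3-byte form → EB 95 AA.
U+1306F: 4-byte form → F0 93 81 AF.
U+10B2: 3-byte form → E1 82 B2.
U+1033C: 4-byte form → F0 90 8C BC.
Concatenated (17 bytes): EB 84 BB EB 95 AA F0 93 81 AF E1 82 B2 F0 90 8C BC.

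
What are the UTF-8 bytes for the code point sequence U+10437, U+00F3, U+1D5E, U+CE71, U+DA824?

F0 90 90 B7 C3 B3 E1 B5 9E EC B9 B1 F3 9A A0 A4

U+10437: 4-byte form → F0 90 90 B7.
U+00F3: 2-byte form → C3 B3.
U+1D5E: 3-byte form → E1 B5 9E.
U+CE71: 3-byte form → EC B9 B1.
U+DA824: 4-byte form → F3 9A A0 A4.
Concatenated (16 bytes): F0 90 90 B7 C3 B3 E1 B5 9E EC B9 B1 F3 9A A0 A4.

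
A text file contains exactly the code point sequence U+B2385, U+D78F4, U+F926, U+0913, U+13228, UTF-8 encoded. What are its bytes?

U+B2385: 4-byte form → F2 B2 8E 85.
U+D78F4: 4-byte form → F3 97 A3 B4.
U+F926: 3-byte form → EF A4 A6.
U+0913: 3-byte form → E0 A4 93.
U+13228: 4-byte form → F0 93 88 A8.
Concatenated (18 bytes): F2 B2 8E 85 F3 97 A3 B4 EF A4 A6 E0 A4 93 F0 93 88 A8.

F2 B2 8E 85 F3 97 A3 B4 EF A4 A6 E0 A4 93 F0 93 88 A8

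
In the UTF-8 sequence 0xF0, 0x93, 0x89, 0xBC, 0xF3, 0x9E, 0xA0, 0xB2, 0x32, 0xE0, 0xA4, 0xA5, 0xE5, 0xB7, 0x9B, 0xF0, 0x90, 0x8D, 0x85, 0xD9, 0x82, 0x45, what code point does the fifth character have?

U+5DDB

Offset 0: leading byte 0xF0 = 11110000 → 4-byte char #1 = F0 93 89 BC.
Offset 4: leading byte 0xF3 = 11110011 → 4-byte char #2 = F3 9E A0 B2.
Offset 8: leading byte 0x32 = 00110010 → 1-byte char #3 = 32.
Offset 9: leading byte 0xE0 = 11100000 → 3-byte char #4 = E0 A4 A5.
Offset 12: leading byte 0xE5 = 11100101 → 3-byte char #5 = E5 B7 9B.
Leading byte 0xE5 = 11100101 matches 1110xxxx → 3-byte sequence.
Byte 1: 0xE5 = 11100101, payload 0101 (4 bits).
Byte 2: 0xB7 = 10110111 (10xxxxxx ✓), payload 110111.
Byte 3: 0x9B = 10011011 (10xxxxxx ✓), payload 011011.
Concatenate: 0101110111011011 = 0x5DDB (16 bits → U+5DDB).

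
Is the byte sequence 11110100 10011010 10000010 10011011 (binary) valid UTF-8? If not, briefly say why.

invalid (encodes a value above U+10FFFF)

Leading byte 0xF4 = 11110100 → 4-byte form.
Payload = 0x11A09B, which exceeds U+10FFFF, the maximum Unicode code point. (Leading bytes F5–FF, or F4 followed by ≥ 0x90, are invalid.)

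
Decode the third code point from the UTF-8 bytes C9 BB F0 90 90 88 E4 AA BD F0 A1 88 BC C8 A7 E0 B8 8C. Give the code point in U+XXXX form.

U+4ABD

Offset 0: leading byte 0xC9 = 11001001 → 2-byte char #1 = C9 BB.
Offset 2: leading byte 0xF0 = 11110000 → 4-byte char #2 = F0 90 90 88.
Offset 6: leading byte 0xE4 = 11100100 → 3-byte char #3 = E4 AA BD.
Leading byte 0xE4 = 11100100 matches 1110xxxx → 3-byte sequence.
Byte 1: 0xE4 = 11100100, payload 0100 (4 bits).
Byte 2: 0xAA = 10101010 (10xxxxxx ✓), payload 101010.
Byte 3: 0xBD = 10111101 (10xxxxxx ✓), payload 111101.
Concatenate: 0100101010111101 = 0x4ABD (16 bits → U+4ABD).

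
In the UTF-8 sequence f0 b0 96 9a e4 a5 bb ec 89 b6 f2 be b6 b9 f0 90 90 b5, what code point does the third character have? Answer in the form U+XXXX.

Offset 0: leading byte 0xF0 = 11110000 → 4-byte char #1 = F0 B0 96 9A.
Offset 4: leading byte 0xE4 = 11100100 → 3-byte char #2 = E4 A5 BB.
Offset 7: leading byte 0xEC = 11101100 → 3-byte char #3 = EC 89 B6.
Leading byte 0xEC = 11101100 matches 1110xxxx → 3-byte sequence.
Byte 1: 0xEC = 11101100, payload 1100 (4 bits).
Byte 2: 0x89 = 10001001 (10xxxxxx ✓), payload 001001.
Byte 3: 0xB6 = 10110110 (10xxxxxx ✓), payload 110110.
Concatenate: 1100001001110110 = 0xC276 (16 bits → U+C276).

U+C276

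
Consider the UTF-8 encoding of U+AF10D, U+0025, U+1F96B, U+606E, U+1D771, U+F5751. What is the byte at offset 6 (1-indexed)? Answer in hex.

1-indexed offset 6 is 0-indexed offset 5.
U+AF10D → 4-byte form F2 AF 84 8D at offsets 0–3.
U+0025 → 1-byte form 25 at offsets 4–4.
U+1F96B → 4-byte form F0 9F A5 AB at offsets 5–8.
Offset 5 falls in char 3's range; it's byte 1 of F0 9F A5 AB = 0xF0.

0xF0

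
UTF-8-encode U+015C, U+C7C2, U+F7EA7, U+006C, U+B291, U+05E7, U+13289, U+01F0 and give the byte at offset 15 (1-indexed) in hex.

0xA7

1-indexed offset 15 is 0-indexed offset 14.
U+015C → 2-byte form C5 9C at offsets 0–1.
U+C7C2 → 3-byte form EC 9F 82 at offsets 2–4.
U+F7EA7 → 4-byte form F3 B7 BA A7 at offsets 5–8.
U+006C → 1-byte form 6C at offsets 9–9.
U+B291 → 3-byte form EB 8A 91 at offsets 10–12.
U+05E7 → 2-byte form D7 A7 at offsets 13–14.
Offset 14 falls in char 6's range; it's byte 2 of D7 A7 = 0xA7.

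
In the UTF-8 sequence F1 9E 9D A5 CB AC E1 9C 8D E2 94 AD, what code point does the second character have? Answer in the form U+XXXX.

Offset 0: leading byte 0xF1 = 11110001 → 4-byte char #1 = F1 9E 9D A5.
Offset 4: leading byte 0xCB = 11001011 → 2-byte char #2 = CB AC.
Leading byte 0xCB = 11001011 matches 110xxxxx → 2-byte sequence.
Byte 1: 0xCB = 11001011, payload 01011 (5 bits).
Byte 2: 0xAC = 10101100 (10xxxxxx ✓), payload 101100.
Concatenate: 01011101100 = 0x2EC (11 bits → U+02EC).

U+02EC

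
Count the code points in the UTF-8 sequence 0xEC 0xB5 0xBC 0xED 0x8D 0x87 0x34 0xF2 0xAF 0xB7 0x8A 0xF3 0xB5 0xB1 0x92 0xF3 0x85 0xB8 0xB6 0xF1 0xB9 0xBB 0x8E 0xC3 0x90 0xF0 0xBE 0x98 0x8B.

Byte at offset 0: 0xEC = 11101100 → 3-byte char (#1). Advance 3.
Byte at offset 3: 0xED = 11101101 → 3-byte char (#2). Advance 3.
Byte at offset 6: 0x34 = 00110100 → 1-byte char (#3). Advance 1.
Byte at offset 7: 0xF2 = 11110010 → 4-byte char (#4). Advance 4.
Byte at offset 11: 0xF3 = 11110011 → 4-byte char (#5). Advance 4.
Byte at offset 15: 0xF3 = 11110011 → 4-byte char (#6). Advance 4.
Byte at offset 19: 0xF1 = 11110001 → 4-byte char (#7). Advance 4.
Byte at offset 23: 0xC3 = 11000011 → 2-byte char (#8). Advance 2.
Byte at offset 25: 0xF0 = 11110000 → 4-byte char (#9). Advance 4.
Reached end at offset 29 after 9 code points.

9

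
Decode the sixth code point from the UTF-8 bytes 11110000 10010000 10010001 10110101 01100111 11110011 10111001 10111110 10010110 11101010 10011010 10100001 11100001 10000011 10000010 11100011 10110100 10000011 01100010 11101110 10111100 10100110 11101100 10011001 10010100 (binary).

Offset 0: leading byte 0xF0 = 11110000 → 4-byte char #1 = F0 90 91 B5.
Offset 4: leading byte 0x67 = 01100111 → 1-byte char #2 = 67.
Offset 5: leading byte 0xF3 = 11110011 → 4-byte char #3 = F3 B9 BE 96.
Offset 9: leading byte 0xEA = 11101010 → 3-byte char #4 = EA 9A A1.
Offset 12: leading byte 0xE1 = 11100001 → 3-byte char #5 = E1 83 82.
Offset 15: leading byte 0xE3 = 11100011 → 3-byte char #6 = E3 B4 83.
Leading byte 0xE3 = 11100011 matches 1110xxxx → 3-byte sequence.
Byte 1: 0xE3 = 11100011, payload 0011 (4 bits).
Byte 2: 0xB4 = 10110100 (10xxxxxx ✓), payload 110100.
Byte 3: 0x83 = 10000011 (10xxxxxx ✓), payload 000011.
Concatenate: 0011110100000011 = 0x3D03 (16 bits → U+3D03).

U+3D03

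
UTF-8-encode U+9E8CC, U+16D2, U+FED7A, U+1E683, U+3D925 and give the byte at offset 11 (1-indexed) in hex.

0xBA

1-indexed offset 11 is 0-indexed offset 10.
U+9E8CC → 4-byte form F2 9E A3 8C at offsets 0–3.
U+16D2 → 3-byte form E1 9B 92 at offsets 4–6.
U+FED7A → 4-byte form F3 BE B5 BA at offsets 7–10.
Offset 10 falls in char 3's range; it's byte 4 of F3 BE B5 BA = 0xBA.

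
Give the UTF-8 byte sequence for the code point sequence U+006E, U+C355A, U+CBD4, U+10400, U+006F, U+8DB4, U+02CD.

6E F3 83 95 9A EC AF 94 F0 90 90 80 6F E8 B6 B4 CB 8D

U+006E: 1-byte form → 6E.
U+C355A: 4-byte form → F3 83 95 9A.
U+CBD4: 3-byte form → EC AF 94.
U+10400: 4-byte form → F0 90 90 80.
U+006F: 1-byte form → 6F.
U+8DB4: 3-byte form → E8 B6 B4.
U+02CD: 2-byte form → CB 8D.
Concatenated (18 bytes): 6E F3 83 95 9A EC AF 94 F0 90 90 80 6F E8 B6 B4 CB 8D.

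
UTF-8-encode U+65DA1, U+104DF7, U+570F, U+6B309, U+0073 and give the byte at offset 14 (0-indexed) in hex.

0x89

U+65DA1 → 4-byte form F1 A5 B6 A1 at offsets 0–3.
U+104DF7 → 4-byte form F4 84 B7 B7 at offsets 4–7.
U+570F → 3-byte form E5 9C 8F at offsets 8–10.
U+6B309 → 4-byte form F1 AB 8C 89 at offsets 11–14.
Offset 14 falls in char 4's range; it's byte 4 of F1 AB 8C 89 = 0x89.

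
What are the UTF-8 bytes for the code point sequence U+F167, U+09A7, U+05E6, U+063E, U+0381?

U+F167: 3-byte form → EF 85 A7.
U+09A7: 3-byte form → E0 A6 A7.
U+05E6: 2-byte form → D7 A6.
U+063E: 2-byte form → D8 BE.
U+0381: 2-byte form → CE 81.
Concatenated (12 bytes): EF 85 A7 E0 A6 A7 D7 A6 D8 BE CE 81.

EF 85 A7 E0 A6 A7 D7 A6 D8 BE CE 81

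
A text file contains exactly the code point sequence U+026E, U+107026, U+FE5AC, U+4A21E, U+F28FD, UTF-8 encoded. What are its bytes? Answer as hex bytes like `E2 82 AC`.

C9 AE F4 87 80 A6 F3 BE 96 AC F1 8A 88 9E F3 B2 A3 BD

U+026E: 2-byte form → C9 AE.
U+107026: 4-byte form → F4 87 80 A6.
U+FE5AC: 4-byte form → F3 BE 96 AC.
U+4A21E: 4-byte form → F1 8A 88 9E.
U+F28FD: 4-byte form → F3 B2 A3 BD.
Concatenated (18 bytes): C9 AE F4 87 80 A6 F3 BE 96 AC F1 8A 88 9E F3 B2 A3 BD.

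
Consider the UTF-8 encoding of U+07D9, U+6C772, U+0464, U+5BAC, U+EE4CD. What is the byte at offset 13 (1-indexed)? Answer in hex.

0xAE

1-indexed offset 13 is 0-indexed offset 12.
U+07D9 → 2-byte form DF 99 at offsets 0–1.
U+6C772 → 4-byte form F1 AC 9D B2 at offsets 2–5.
U+0464 → 2-byte form D1 A4 at offsets 6–7.
U+5BAC → 3-byte form E5 AE AC at offsets 8–10.
U+EE4CD → 4-byte form F3 AE 93 8D at offsets 11–14.
Offset 12 falls in char 5's range; it's byte 2 of F3 AE 93 8D = 0xAE.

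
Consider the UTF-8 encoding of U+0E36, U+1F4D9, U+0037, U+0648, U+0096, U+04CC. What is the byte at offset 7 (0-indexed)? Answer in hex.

U+0E36 → 3-byte form E0 B8 B6 at offsets 0–2.
U+1F4D9 → 4-byte form F0 9F 93 99 at offsets 3–6.
U+0037 → 1-byte form 37 at offsets 7–7.
Offset 7 falls in char 3's range; it's byte 1 of 37 = 0x37.

0x37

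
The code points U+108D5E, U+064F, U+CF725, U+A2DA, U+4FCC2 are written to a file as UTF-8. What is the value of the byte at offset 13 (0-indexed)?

U+108D5E → 4-byte form F4 88 B5 9E at offsets 0–3.
U+064F → 2-byte form D9 8F at offsets 4–5.
U+CF725 → 4-byte form F3 8F 9C A5 at offsets 6–9.
U+A2DA → 3-byte form EA 8B 9A at offsets 10–12.
U+4FCC2 → 4-byte form F1 8F B3 82 at offsets 13–16.
Offset 13 falls in char 5's range; it's byte 1 of F1 8F B3 82 = 0xF1.

0xF1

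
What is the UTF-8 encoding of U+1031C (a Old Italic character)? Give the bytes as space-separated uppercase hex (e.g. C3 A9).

F0 90 8C 9C

U+1031C = 0x1031C = 66332 decimal. In range U+10000–U+10FFFF → 4-byte form: 11110xxx 10xxxxxx 10xxxxxx 10xxxxxx.
Binary (21 bits): 000010000001100011100.
Split 3+6+6+6: 000 | 010000 | 001100 | 011100.
Byte 1: 11110000 = 0xF0.
Byte 2: 10010000 = 0x90.
Byte 3: 10001100 = 0x8C.
Byte 4: 10011100 = 0x9C.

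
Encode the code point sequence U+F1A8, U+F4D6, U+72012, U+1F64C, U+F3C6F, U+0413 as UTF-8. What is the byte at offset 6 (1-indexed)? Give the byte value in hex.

1-indexed offset 6 is 0-indexed offset 5.
U+F1A8 → 3-byte form EF 86 A8 at offsets 0–2.
U+F4D6 → 3-byte form EF 93 96 at offsets 3–5.
Offset 5 falls in char 2's range; it's byte 3 of EF 93 96 = 0x96.

0x96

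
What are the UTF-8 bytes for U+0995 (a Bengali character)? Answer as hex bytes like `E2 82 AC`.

E0 A6 95

U+0995 = 0x995 = 2453 decimal. In range U+0800–U+FFFF → 3-byte form: 1110xxxx 10xxxxxx 10xxxxxx.
Binary (16 bits): 0000100110010101.
Split 4+6+6: 0000 | 100110 | 010101.
Byte 1: 11100000 = 0xE0.
Byte 2: 10100110 = 0xA6.
Byte 3: 10010101 = 0x95.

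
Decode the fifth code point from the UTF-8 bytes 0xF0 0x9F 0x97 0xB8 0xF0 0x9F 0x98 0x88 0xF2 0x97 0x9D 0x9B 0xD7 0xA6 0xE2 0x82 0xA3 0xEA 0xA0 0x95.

Offset 0: leading byte 0xF0 = 11110000 → 4-byte char #1 = F0 9F 97 B8.
Offset 4: leading byte 0xF0 = 11110000 → 4-byte char #2 = F0 9F 98 88.
Offset 8: leading byte 0xF2 = 11110010 → 4-byte char #3 = F2 97 9D 9B.
Offset 12: leading byte 0xD7 = 11010111 → 2-byte char #4 = D7 A6.
Offset 14: leading byte 0xE2 = 11100010 → 3-byte char #5 = E2 82 A3.
Leading byte 0xE2 = 11100010 matches 1110xxxx → 3-byte sequence.
Byte 1: 0xE2 = 11100010, payload 0010 (4 bits).
Byte 2: 0x82 = 10000010 (10xxxxxx ✓), payload 000010.
Byte 3: 0xA3 = 10100011 (10xxxxxx ✓), payload 100011.
Concatenate: 0010000010100011 = 0x20A3 (16 bits → U+20A3).

U+20A3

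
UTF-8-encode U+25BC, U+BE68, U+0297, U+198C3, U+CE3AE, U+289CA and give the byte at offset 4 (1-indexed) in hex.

1-indexed offset 4 is 0-indexed offset 3.
U+25BC → 3-byte form E2 96 BC at offsets 0–2.
U+BE68 → 3-byte form EB B9 A8 at offsets 3–5.
Offset 3 falls in char 2's range; it's byte 1 of EB B9 A8 = 0xEB.

0xEB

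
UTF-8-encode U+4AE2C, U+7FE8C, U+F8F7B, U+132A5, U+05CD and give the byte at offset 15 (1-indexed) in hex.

1-indexed offset 15 is 0-indexed offset 14.
U+4AE2C → 4-byte form F1 8A B8 AC at offsets 0–3.
U+7FE8C → 4-byte form F1 BF BA 8C at offsets 4–7.
U+F8F7B → 4-byte form F3 B8 BD BB at offsets 8–11.
U+132A5 → 4-byte form F0 93 8A A5 at offsets 12–15.
Offset 14 falls in char 4's range; it's byte 3 of F0 93 8A A5 = 0x8A.

0x8A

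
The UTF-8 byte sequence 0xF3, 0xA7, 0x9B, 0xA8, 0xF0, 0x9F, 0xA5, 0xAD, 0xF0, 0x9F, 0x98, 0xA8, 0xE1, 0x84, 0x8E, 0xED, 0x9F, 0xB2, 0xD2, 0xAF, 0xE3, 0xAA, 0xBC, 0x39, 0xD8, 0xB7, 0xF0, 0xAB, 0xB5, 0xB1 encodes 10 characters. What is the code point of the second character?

Offset 0: leading byte 0xF3 = 11110011 → 4-byte char #1 = F3 A7 9B A8.
Offset 4: leading byte 0xF0 = 11110000 → 4-byte char #2 = F0 9F A5 AD.
Leading byte 0xF0 = 11110000 matches 11110xxx → 4-byte sequence.
Byte 1: 0xF0 = 11110000, payload 000 (3 bits).
Byte 2: 0x9F = 10011111 (10xxxxxx ✓), payload 011111.
Byte 3: 0xA5 = 10100101 (10xxxxxx ✓), payload 100101.
Byte 4: 0xAD = 10101101 (10xxxxxx ✓), payload 101101.
Concatenate: 000011111100101101101 = 0x1F96D (21 bits → U+1F96D).

U+1F96D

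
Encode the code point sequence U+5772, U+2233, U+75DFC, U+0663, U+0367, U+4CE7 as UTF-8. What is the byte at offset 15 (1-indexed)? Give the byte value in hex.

1-indexed offset 15 is 0-indexed offset 14.
U+5772 → 3-byte form E5 9D B2 at offsets 0–2.
U+2233 → 3-byte form E2 88 B3 at offsets 3–5.
U+75DFC → 4-byte form F1 B5 B7 BC at offsets 6–9.
U+0663 → 2-byte form D9 A3 at offsets 10–11.
U+0367 → 2-byte form CD A7 at offsets 12–13.
U+4CE7 → 3-byte form E4 B3 A7 at offsets 14–16.
Offset 14 falls in char 6's range; it's byte 1 of E4 B3 A7 = 0xE4.

0xE4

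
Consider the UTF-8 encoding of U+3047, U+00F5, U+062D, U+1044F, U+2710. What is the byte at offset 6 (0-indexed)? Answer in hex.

0xAD

U+3047 → 3-byte form E3 81 87 at offsets 0–2.
U+00F5 → 2-byte form C3 B5 at offsets 3–4.
U+062D → 2-byte form D8 AD at offsets 5–6.
Offset 6 falls in char 3's range; it's byte 2 of D8 AD = 0xAD.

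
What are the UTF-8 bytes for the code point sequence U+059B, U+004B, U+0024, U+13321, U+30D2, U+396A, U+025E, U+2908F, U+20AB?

U+059B: 2-byte form → D6 9B.
U+004B: 1-byte form → 4B.
U+0024: 1-byte form → 24.
U+13321: 4-byte form → F0 93 8C A1.
U+30D2: 3-byte form → E3 83 92.
U+396A: 3-byte form → E3 A5 AA.
U+025E: 2-byte form → C9 9E.
U+2908F: 4-byte form → F0 A9 82 8F.
U+20AB: 3-byte form → E2 82 AB.
Concatenated (23 bytes): D6 9B 4B 24 F0 93 8C A1 E3 83 92 E3 A5 AA C9 9E F0 A9 82 8F E2 82 AB.

D6 9B 4B 24 F0 93 8C A1 E3 83 92 E3 A5 AA C9 9E F0 A9 82 8F E2 82 AB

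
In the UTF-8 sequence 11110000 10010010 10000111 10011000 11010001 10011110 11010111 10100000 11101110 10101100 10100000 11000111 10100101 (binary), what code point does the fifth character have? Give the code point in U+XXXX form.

Offset 0: leading byte 0xF0 = 11110000 → 4-byte char #1 = F0 92 87 98.
Offset 4: leading byte 0xD1 = 11010001 → 2-byte char #2 = D1 9E.
Offset 6: leading byte 0xD7 = 11010111 → 2-byte char #3 = D7 A0.
Offset 8: leading byte 0xEE = 11101110 → 3-byte char #4 = EE AC A0.
Offset 11: leading byte 0xC7 = 11000111 → 2-byte char #5 = C7 A5.
Leading byte 0xC7 = 11000111 matches 110xxxxx → 2-byte sequence.
Byte 1: 0xC7 = 11000111, payload 00111 (5 bits).
Byte 2: 0xA5 = 10100101 (10xxxxxx ✓), payload 100101.
Concatenate: 00111100101 = 0x1E5 (11 bits → U+01E5).

U+01E5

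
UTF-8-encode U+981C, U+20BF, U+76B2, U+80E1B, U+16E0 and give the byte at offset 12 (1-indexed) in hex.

1-indexed offset 12 is 0-indexed offset 11.
U+981C → 3-byte form E9 A0 9C at offsets 0–2.
U+20BF → 3-byte form E2 82 BF at offsets 3–5.
U+76B2 → 3-byte form E7 9A B2 at offsets 6–8.
U+80E1B → 4-byte form F2 80 B8 9B at offsets 9–12.
Offset 11 falls in char 4's range; it's byte 3 of F2 80 B8 9B = 0xB8.

0xB8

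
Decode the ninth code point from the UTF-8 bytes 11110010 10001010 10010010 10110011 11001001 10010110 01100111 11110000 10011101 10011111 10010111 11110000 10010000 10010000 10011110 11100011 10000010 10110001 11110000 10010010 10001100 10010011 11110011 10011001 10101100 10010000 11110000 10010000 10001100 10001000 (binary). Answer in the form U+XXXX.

Offset 0: leading byte 0xF2 = 11110010 → 4-byte char #1 = F2 8A 92 B3.
Offset 4: leading byte 0xC9 = 11001001 → 2-byte char #2 = C9 96.
Offset 6: leading byte 0x67 = 01100111 → 1-byte char #3 = 67.
Offset 7: leading byte 0xF0 = 11110000 → 4-byte char #4 = F0 9D 9F 97.
Offset 11: leading byte 0xF0 = 11110000 → 4-byte char #5 = F0 90 90 9E.
Offset 15: leading byte 0xE3 = 11100011 → 3-byte char #6 = E3 82 B1.
Offset 18: leading byte 0xF0 = 11110000 → 4-byte char #7 = F0 92 8C 93.
Offset 22: leading byte 0xF3 = 11110011 → 4-byte char #8 = F3 99 AC 90.
Offset 26: leading byte 0xF0 = 11110000 → 4-byte char #9 = F0 90 8C 88.
Leading byte 0xF0 = 11110000 matches 11110xxx → 4-byte sequence.
Byte 1: 0xF0 = 11110000, payload 000 (3 bits).
Byte 2: 0x90 = 10010000 (10xxxxxx ✓), payload 010000.
Byte 3: 0x8C = 10001100 (10xxxxxx ✓), payload 001100.
Byte 4: 0x88 = 10001000 (10xxxxxx ✓), payload 001000.
Concatenate: 000010000001100001000 = 0x10308 (21 bits → U+10308).

U+10308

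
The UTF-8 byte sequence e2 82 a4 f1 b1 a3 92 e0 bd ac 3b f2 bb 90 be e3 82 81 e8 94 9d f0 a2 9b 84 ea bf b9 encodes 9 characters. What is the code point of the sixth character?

Offset 0: leading byte 0xE2 = 11100010 → 3-byte char #1 = E2 82 A4.
Offset 3: leading byte 0xF1 = 11110001 → 4-byte char #2 = F1 B1 A3 92.
Offset 7: leading byte 0xE0 = 11100000 → 3-byte char #3 = E0 BD AC.
Offset 10: leading byte 0x3B = 00111011 → 1-byte char #4 = 3B.
Offset 11: leading byte 0xF2 = 11110010 → 4-byte char #5 = F2 BB 90 BE.
Offset 15: leading byte 0xE3 = 11100011 → 3-byte char #6 = E3 82 81.
Leading byte 0xE3 = 11100011 matches 1110xxxx → 3-byte sequence.
Byte 1: 0xE3 = 11100011, payload 0011 (4 bits).
Byte 2: 0x82 = 10000010 (10xxxxxx ✓), payload 000010.
Byte 3: 0x81 = 10000001 (10xxxxxx ✓), payload 000001.
Concatenate: 0011000010000001 = 0x3081 (16 bits → U+3081).

U+3081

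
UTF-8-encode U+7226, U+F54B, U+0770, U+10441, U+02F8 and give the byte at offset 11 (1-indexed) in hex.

0x91

1-indexed offset 11 is 0-indexed offset 10.
U+7226 → 3-byte form E7 88 A6 at offsets 0–2.
U+F54B → 3-byte form EF 95 8B at offsets 3–5.
U+0770 → 2-byte form DD B0 at offsets 6–7.
U+10441 → 4-byte form F0 90 91 81 at offsets 8–11.
Offset 10 falls in char 4's range; it's byte 3 of F0 90 91 81 = 0x91.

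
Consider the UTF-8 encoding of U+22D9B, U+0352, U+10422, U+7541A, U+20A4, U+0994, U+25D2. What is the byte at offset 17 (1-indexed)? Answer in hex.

0xA4

1-indexed offset 17 is 0-indexed offset 16.
U+22D9B → 4-byte form F0 A2 B6 9B at offsets 0–3.
U+0352 → 2-byte form CD 92 at offsets 4–5.
U+10422 → 4-byte form F0 90 90 A2 at offsets 6–9.
U+7541A → 4-byte form F1 B5 90 9A at offsets 10–13.
U+20A4 → 3-byte form E2 82 A4 at offsets 14–16.
Offset 16 falls in char 5's range; it's byte 3 of E2 82 A4 = 0xA4.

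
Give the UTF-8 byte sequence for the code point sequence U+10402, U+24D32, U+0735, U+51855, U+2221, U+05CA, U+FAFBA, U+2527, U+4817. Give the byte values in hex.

F0 90 90 82 F0 A4 B4 B2 DC B5 F1 91 A1 95 E2 88 A1 D7 8A F3 BA BE BA E2 94 A7 E4 A0 97

U+10402: 4-byte form → F0 90 90 82.
U+24D32: 4-byte form → F0 A4 B4 B2.
U+0735: 2-byte form → DC B5.
U+51855: 4-byte form → F1 91 A1 95.
U+2221: 3-byte form → E2 88 A1.
U+05CA: 2-byte form → D7 8A.
U+FAFBA: 4-byte form → F3 BA BE BA.
U+2527: 3-byte form → E2 94 A7.
U+4817: 3-byte form → E4 A0 97.
Concatenated (29 bytes): F0 90 90 82 F0 A4 B4 B2 DC B5 F1 91 A1 95 E2 88 A1 D7 8A F3 BA BE BA E2 94 A7 E4 A0 97.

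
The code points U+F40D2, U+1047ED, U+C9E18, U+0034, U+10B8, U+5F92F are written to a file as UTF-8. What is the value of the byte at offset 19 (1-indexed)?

1-indexed offset 19 is 0-indexed offset 18.
U+F40D2 → 4-byte form F3 B4 83 92 at offsets 0–3.
U+1047ED → 4-byte form F4 84 9F AD at offsets 4–7.
U+C9E18 → 4-byte form F3 89 B8 98 at offsets 8–11.
U+0034 → 1-byte form 34 at offsets 12–12.
U+10B8 → 3-byte form E1 82 B8 at offsets 13–15.
U+5F92F → 4-byte form F1 9F A4 AF at offsets 16–19.
Offset 18 falls in char 6's range; it's byte 3 of F1 9F A4 AF = 0xA4.

0xA4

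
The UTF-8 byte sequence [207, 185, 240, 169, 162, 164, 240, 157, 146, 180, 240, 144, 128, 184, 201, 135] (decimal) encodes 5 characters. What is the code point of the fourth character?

U+10038

Offset 0: leading byte 0xCF = 11001111 → 2-byte char #1 = CF B9.
Offset 2: leading byte 0xF0 = 11110000 → 4-byte char #2 = F0 A9 A2 A4.
Offset 6: leading byte 0xF0 = 11110000 → 4-byte char #3 = F0 9D 92 B4.
Offset 10: leading byte 0xF0 = 11110000 → 4-byte char #4 = F0 90 80 B8.
Leading byte 0xF0 = 11110000 matches 11110xxx → 4-byte sequence.
Byte 1: 0xF0 = 11110000, payload 000 (3 bits).
Byte 2: 0x90 = 10010000 (10xxxxxx ✓), payload 010000.
Byte 3: 0x80 = 10000000 (10xxxxxx ✓), payload 000000.
Byte 4: 0xB8 = 10111000 (10xxxxxx ✓), payload 111000.
Concatenate: 000010000000000111000 = 0x10038 (21 bits → U+10038).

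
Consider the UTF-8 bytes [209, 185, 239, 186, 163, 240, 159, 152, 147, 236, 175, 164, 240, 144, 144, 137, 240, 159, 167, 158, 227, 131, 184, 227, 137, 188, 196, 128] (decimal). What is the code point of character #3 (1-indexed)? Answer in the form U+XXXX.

U+1F613

Offset 0: leading byte 0xD1 = 11010001 → 2-byte char #1 = D1 B9.
Offset 2: leading byte 0xEF = 11101111 → 3-byte char #2 = EF BA A3.
Offset 5: leading byte 0xF0 = 11110000 → 4-byte char #3 = F0 9F 98 93.
Leading byte 0xF0 = 11110000 matches 11110xxx → 4-byte sequence.
Byte 1: 0xF0 = 11110000, payload 000 (3 bits).
Byte 2: 0x9F = 10011111 (10xxxxxx ✓), payload 011111.
Byte 3: 0x98 = 10011000 (10xxxxxx ✓), payload 011000.
Byte 4: 0x93 = 10010011 (10xxxxxx ✓), payload 010011.
Concatenate: 000011111011000010011 = 0x1F613 (21 bits → U+1F613).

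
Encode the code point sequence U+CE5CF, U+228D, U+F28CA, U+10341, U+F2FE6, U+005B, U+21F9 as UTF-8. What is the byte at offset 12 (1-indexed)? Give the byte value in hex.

0xF0

1-indexed offset 12 is 0-indexed offset 11.
U+CE5CF → 4-byte form F3 8E 97 8F at offsets 0–3.
U+228D → 3-byte form E2 8A 8D at offsets 4–6.
U+F28CA → 4-byte form F3 B2 A3 8A at offsets 7–10.
U+10341 → 4-byte form F0 90 8D 81 at offsets 11–14.
Offset 11 falls in char 4's range; it's byte 1 of F0 90 8D 81 = 0xF0.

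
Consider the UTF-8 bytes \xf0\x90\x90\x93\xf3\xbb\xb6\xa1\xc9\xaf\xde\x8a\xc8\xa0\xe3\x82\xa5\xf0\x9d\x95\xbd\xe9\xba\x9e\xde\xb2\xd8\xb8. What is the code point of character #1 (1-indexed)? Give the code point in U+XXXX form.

U+10413

Offset 0: leading byte 0xF0 = 11110000 → 4-byte char #1 = F0 90 90 93.
Leading byte 0xF0 = 11110000 matches 11110xxx → 4-byte sequence.
Byte 1: 0xF0 = 11110000, payload 000 (3 bits).
Byte 2: 0x90 = 10010000 (10xxxxxx ✓), payload 010000.
Byte 3: 0x90 = 10010000 (10xxxxxx ✓), payload 010000.
Byte 4: 0x93 = 10010011 (10xxxxxx ✓), payload 010011.
Concatenate: 000010000010000010011 = 0x10413 (21 bits → U+10413).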